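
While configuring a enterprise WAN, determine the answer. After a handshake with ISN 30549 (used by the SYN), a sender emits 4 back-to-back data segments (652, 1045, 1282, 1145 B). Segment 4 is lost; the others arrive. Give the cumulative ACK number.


SYN uses sequence number 30549; first data byte = ISN + 1 = 30550.
Segment 1: SEQ = 30550, len = 652 B, covers [30550, 31201]
Segment 2: SEQ = 31202, len = 1045 B, covers [31202, 32246]
Segment 3: SEQ = 32247, len = 1282 B, covers [32247, 33528]
Segment 4: SEQ = 33529, len = 1145 B, covers [33529, 34673] [LOST]
In-order data received: bytes [30550, 33528] (segments 1..3).
Segment 4 missing -> gap begins at byte 33529.
Cumulative ACK = next expected in-order byte = 30550 + 652 + 1045 + 1282 = 33529

33529


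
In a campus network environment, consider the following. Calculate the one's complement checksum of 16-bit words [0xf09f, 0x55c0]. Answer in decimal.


Given words: [0xf09f, 0x55c0]
Step 1: Sum all words
Raw sum = 61599 + 21952 = 83551
Step 2: Fold carry: (18015 + 1) = 18016
One's complement = ~18016 & 0xFFFF = 47519

47519


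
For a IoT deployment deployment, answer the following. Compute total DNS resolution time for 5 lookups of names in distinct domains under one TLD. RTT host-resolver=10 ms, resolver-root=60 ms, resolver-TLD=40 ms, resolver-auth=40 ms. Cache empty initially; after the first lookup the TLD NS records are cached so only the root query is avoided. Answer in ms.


Lookup 1 (cold cache): local + root + TLD + auth = 10 + 60 + 40 + 40 = 150 ms
Lookups 2..5 (TLD NS cached -> skip root; new domain -> still ask TLD and auth): local + TLD + auth = 10 + 40 + 40 = 90 ms each
Remaining 4 lookups: 4 * 90 = 360 ms
Total = 150 + 360 = 510 ms

510


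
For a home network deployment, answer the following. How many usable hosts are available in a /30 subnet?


Given: subnet mask /30
Host bits = 32 - 30 = 2
Total addresses = 2^2 = 4
Usable hosts = 4 - 2 (network + broadcast) = 2

2


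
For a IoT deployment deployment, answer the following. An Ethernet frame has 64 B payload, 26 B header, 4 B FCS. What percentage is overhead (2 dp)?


Given: payload = 64 B, header = 26 B, trailer = 4 B
Overhead bytes = header + trailer = 26 + 4 = 30
Total frame = payload + overhead = 64 + 30 = 94
Overhead % = 30 / 94 * 100 = 31.9149% -> 31.91% (2 dp)

31.91


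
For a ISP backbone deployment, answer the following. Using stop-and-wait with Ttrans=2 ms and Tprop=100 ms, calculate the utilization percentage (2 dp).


Given: Ttrans = 2 ms, Tprop = 100 ms
RTT = 2 * Tprop = 2 * 100 = 200 ms
U = Ttrans / (Ttrans + RTT)
U = 2 / (2 + 200)
U = 2 / 202 = 0.009901
U% = 0.99%

0.99


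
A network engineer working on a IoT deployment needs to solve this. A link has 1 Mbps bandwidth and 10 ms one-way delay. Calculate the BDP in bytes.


Given: bandwidth = 1 Mbps, delay = 10 ms
BDP in bits = 1 * 10^6 * 10 / 1000
BDP in bits = 10000
BDP in bytes = 10000 / 8 = 1250

1250


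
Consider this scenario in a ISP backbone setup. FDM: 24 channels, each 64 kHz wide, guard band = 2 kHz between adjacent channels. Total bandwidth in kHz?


Given: 24 channels, 64 kHz each, guard = 2 kHz
Channel bandwidth = 24 * 64 = 1536 kHz
Guard bands = 23 gaps * 2 kHz = 46 kHz
Total = 1536 + 46 = 1582 kHz

1582


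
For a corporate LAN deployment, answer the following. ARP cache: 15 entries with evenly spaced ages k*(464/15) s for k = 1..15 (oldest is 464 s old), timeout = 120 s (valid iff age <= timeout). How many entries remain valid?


Ages are k * 464/15 s for k = 1..15 (spacing = 30.9333 s).
Entry k is valid iff k * 464/15 <= 120 iff k <= 15 * 120 / 464 = 3.8793
n_valid = floor(3.8793) = 3
(n_stale = 15 - 3 = 12)

3


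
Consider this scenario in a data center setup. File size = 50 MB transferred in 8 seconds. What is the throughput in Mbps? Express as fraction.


Given: file = 50 MB, time = 8 s
File in Mb = 50 * 8 = 400 Mb
Throughput = 400 / 8 Mbps
Throughput = 50 Mbps

50


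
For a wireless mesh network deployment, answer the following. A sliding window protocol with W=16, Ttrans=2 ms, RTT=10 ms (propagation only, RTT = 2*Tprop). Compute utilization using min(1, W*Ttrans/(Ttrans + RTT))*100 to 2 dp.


Given: W = 16, Ttrans = 2 ms, RTT = 10 ms (= 2 * Tprop, Tprop = 5 ms)
Cycle time = Ttrans + RTT = 2 + 10 = 12 ms (first packet sent until its ACK returns)
W * Ttrans = 16 * 2 = 32 ms of sending per cycle
W * Ttrans / (Ttrans + RTT) = 32 / 12 = 2.666667
U = min(1, 2.666667) = 1.000000
U% = 100.00%

100.00


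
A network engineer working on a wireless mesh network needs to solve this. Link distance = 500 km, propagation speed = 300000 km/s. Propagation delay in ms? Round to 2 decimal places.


Given: distance = 500 km, speed = 300000 km/s
Delay = distance / speed = 500 / 300000 seconds
Delay in ms = 500 * 1000 / 300000
Delay = 1.6667 ms
Rounded to 2 dp = 1.67 ms

1.67


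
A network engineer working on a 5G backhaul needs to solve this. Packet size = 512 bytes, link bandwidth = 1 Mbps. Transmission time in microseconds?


Given: packet = 512 bytes, bandwidth = 1 Mbps
Packet in bits = 512 * 8 = 4096 bits
Bandwidth = 1 * 10^6 = 1000000 bps
Time = 4096 / 1000000 seconds
Time in us = 4096 * 10^6 / 1000000 = 4096

4096


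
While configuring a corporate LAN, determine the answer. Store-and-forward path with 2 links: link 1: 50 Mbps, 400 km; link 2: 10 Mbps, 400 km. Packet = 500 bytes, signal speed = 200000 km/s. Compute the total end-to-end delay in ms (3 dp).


Packet = 500 bytes = 4000 bits. Store-and-forward: sum (t_trans + t_prop) per link.
Link 1: t_trans = 4000/(50*10^6) s = 0.0800 ms; t_prop = 400/200000 s = 2.0000 ms; subtotal = 2.0800 ms
Link 2: t_trans = 4000/(10*10^6) s = 0.4000 ms; t_prop = 400/200000 s = 2.0000 ms; subtotal = 2.4000 ms
End-to-end = 2.0800 + 2.4000 = 4.4800 ms -> 4.480 ms (3 dp)

4.480


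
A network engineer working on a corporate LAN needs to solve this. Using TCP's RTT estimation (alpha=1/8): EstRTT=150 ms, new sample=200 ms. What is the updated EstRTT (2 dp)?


Given: EstRTT = 150 ms, SampleRTT = 200 ms, alpha = 1/8
New EstRTT = (1 - alpha) * EstRTT + alpha * SampleRTT
(7/8) * 150 = 131.25
(1/8) * 200 = 25
New EstRTT = 131.25 + 25 = 156.25 ms -> 156.25 ms (2 dp)

156.25


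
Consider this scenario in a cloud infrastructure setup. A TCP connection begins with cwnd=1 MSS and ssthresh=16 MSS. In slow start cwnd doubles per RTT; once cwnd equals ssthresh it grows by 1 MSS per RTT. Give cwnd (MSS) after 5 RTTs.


RTT 0: cwnd = 1 MSS (initial)
RTT 1: cwnd = 2 MSS (slow start, doubled)
RTT 2: cwnd = 4 MSS (slow start, doubled)
RTT 3: cwnd = 8 MSS (slow start, doubled)
RTT 4: cwnd = 16 MSS (slow start, doubled)
RTT 5: cwnd = 17 MSS (congestion avoidance, +1)

17


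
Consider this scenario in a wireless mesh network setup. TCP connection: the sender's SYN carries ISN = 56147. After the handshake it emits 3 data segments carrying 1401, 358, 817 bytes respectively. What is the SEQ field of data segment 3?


The SYN occupies sequence number ISN = 56147, so the first data byte is ISN + 1 = 56148.
SEQ of data segment i = (ISN + 1) + sum of payload sizes of segments 1..i-1.
Segment 1: SEQ = 56148, payload = 1401 bytes
Segment 2: SEQ = 57549, payload = 358 bytes
Segment 3: SEQ = 57907, payload = 817 bytes
SEQ of segment 3 = 56148 + 1401 + 358 = 57907

57907


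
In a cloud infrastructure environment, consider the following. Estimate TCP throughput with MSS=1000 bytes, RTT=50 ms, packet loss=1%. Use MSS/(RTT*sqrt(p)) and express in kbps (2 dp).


Given: MSS = 1000 bytes, RTT = 50 ms, loss = 1%
RTT in seconds = 50 / 1000 = 0.05
Loss rate = 1% = 0.01
sqrt(loss) = sqrt(0.01) = 0.1
Throughput (bytes/s) = 1000 / (0.05 * 0.1) = 200000.0000
Throughput (kbps) = 200000.0000 * 8 / 1000 = 1600.000000 -> 1600.00 kbps (2 dp)

1600.00


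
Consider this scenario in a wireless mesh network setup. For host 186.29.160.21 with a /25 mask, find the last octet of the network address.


Given: IP = 186.29.160.21, prefix = /25
Subnet mask = 255.255.255.128
Last octet of IP: 21
Last octet of mask: 128
Network last octet = 21 AND 128 = 0

0


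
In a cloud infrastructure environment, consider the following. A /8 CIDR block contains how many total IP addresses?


Given: CIDR prefix /8
Host bits = 32 - 8 = 24
Total addresses = 2^24 = 16777216

16777216


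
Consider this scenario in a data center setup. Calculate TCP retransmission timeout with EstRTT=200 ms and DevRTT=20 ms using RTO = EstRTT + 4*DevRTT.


Given: EstRTT = 200 ms, DevRTT = 20 ms
Timeout = EstRTT + 4 * DevRTT
4 * DevRTT = 4 * 20 = 80
Timeout = 200 + 80 = 280 ms

280


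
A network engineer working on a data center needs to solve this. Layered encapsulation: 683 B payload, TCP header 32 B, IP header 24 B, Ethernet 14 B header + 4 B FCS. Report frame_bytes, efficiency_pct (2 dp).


TCP segment = 683 + 32 = 715 B
IP packet = 715 + 24 = 739 B
Ethernet frame = 739 + 14 + 4 = 757 B
Efficiency = app / frame = 683 / 757 = 0.902246 = 90.2246% -> 90.22% (2 dp)

757, 90.22


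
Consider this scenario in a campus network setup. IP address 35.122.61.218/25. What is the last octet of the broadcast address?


Given: IP = 35.122.61.218, prefix = /25
Host bits = 32 - 25 = 7
Network last octet = 218 AND mask = 128
Host part size = 2^7 - 1 = 127
Broadcast last octet = 128 OR 127 = 255

255


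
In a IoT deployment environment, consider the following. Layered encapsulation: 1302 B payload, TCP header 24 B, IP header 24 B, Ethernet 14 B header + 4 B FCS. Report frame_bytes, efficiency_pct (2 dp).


TCP segment = 1302 + 24 = 1326 B
IP packet = 1326 + 24 = 1350 B
Ethernet frame = 1350 + 14 + 4 = 1368 B
Efficiency = app / frame = 1302 / 1368 = 0.951754 = 95.1754% -> 95.18% (2 dp)

1368, 95.18


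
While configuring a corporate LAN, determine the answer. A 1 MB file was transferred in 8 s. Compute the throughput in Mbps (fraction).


Given: file = 1 MB, time = 8 s
File in Mb = 1 * 8 = 8 Mb
Throughput = 8 / 8 Mbps
Throughput = 1 Mbps

1


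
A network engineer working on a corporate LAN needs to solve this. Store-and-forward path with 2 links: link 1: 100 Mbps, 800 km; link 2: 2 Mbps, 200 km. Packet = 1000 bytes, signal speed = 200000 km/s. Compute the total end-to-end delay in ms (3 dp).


Packet = 1000 bytes = 8000 bits. Store-and-forward: sum (t_trans + t_prop) per link.
Link 1: t_trans = 8000/(100*10^6) s = 0.0800 ms; t_prop = 800/200000 s = 4.0000 ms; subtotal = 4.0800 ms
Link 2: t_trans = 8000/(2*10^6) s = 4.0000 ms; t_prop = 200/200000 s = 1.0000 ms; subtotal = 5.0000 ms
End-to-end = 4.0800 + 5.0000 = 9.0800 ms -> 9.080 ms (3 dp)

9.080


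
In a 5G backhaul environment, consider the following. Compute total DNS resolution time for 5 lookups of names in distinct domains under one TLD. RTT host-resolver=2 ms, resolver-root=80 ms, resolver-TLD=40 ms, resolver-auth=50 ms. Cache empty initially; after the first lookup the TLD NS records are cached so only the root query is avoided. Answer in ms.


Lookup 1 (cold cache): local + root + TLD + auth = 2 + 80 + 40 + 50 = 172 ms
Lookups 2..5 (TLD NS cached -> skip root; new domain -> still ask TLD and auth): local + TLD + auth = 2 + 40 + 50 = 92 ms each
Remaining 4 lookups: 4 * 92 = 368 ms
Total = 172 + 368 = 540 ms

540


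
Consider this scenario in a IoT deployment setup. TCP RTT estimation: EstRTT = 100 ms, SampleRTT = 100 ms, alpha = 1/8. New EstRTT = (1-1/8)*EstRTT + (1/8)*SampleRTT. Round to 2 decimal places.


Given: EstRTT = 100 ms, SampleRTT = 100 ms, alpha = 1/8
New EstRTT = (1 - alpha) * EstRTT + alpha * SampleRTT
(7/8) * 100 = 87.5
(1/8) * 100 = 12.5
New EstRTT = 87.5 + 12.5 = 100 ms -> 100.00 ms (2 dp)

100.00


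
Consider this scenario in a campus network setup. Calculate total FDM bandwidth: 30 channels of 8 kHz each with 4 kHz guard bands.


Given: 30 channels, 8 kHz each, guard = 4 kHz
Channel bandwidth = 30 * 8 = 240 kHz
Guard bands = 29 gaps * 4 kHz = 116 kHz
Total = 240 + 116 = 356 kHz

356


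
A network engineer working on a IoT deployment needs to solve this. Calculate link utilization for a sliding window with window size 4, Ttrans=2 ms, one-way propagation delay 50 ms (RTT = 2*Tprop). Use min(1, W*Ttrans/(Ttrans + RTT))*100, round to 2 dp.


Given: W = 4, Ttrans = 2 ms, RTT = 100 ms (= 2 * Tprop, Tprop = 50 ms)
Cycle time = Ttrans + RTT = 2 + 100 = 102 ms (first packet sent until its ACK returns)
W * Ttrans = 4 * 2 = 8 ms of sending per cycle
W * Ttrans / (Ttrans + RTT) = 8 / 102 = 0.078431
U = min(1, 0.078431) = 0.078431
U% = 7.84%

7.84


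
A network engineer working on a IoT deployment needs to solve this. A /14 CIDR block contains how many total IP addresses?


Given: CIDR prefix /14
Host bits = 32 - 14 = 18
Total addresses = 2^18 = 262144

262144


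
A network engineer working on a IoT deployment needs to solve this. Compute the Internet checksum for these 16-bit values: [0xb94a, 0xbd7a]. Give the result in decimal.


Given words: [0xb94a, 0xbd7a]
Step 1: Sum all words
Raw sum = 47434 + 48506 = 95940
Step 2: Fold carry: (30404 + 1) = 30405
One's complement = ~30405 & 0xFFFF = 35130

35130


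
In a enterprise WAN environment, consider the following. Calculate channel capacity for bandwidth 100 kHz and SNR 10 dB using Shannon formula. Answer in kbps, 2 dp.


Given: B = 100 kHz, SNR = 10 dB
SNR linear = 10^(10/10) = 10
1 + SNR = 11
log2(11) = 3.4594316186
C = 100 * 1000 * 3.4594316186 = 345943.1619 bps
C = 345.943162 kbps -> 345.94 kbps (2 dp)

345.94


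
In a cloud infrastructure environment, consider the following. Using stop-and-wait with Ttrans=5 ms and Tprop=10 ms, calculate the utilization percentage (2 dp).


Given: Ttrans = 5 ms, Tprop = 10 ms
RTT = 2 * Tprop = 2 * 10 = 20 ms
U = Ttrans / (Ttrans + RTT)
U = 5 / (5 + 20)
U = 5 / 25 = 0.2
U% = 20.00%

20.00


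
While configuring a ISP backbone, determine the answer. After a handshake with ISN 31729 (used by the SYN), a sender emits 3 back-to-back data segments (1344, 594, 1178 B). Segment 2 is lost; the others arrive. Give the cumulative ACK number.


SYN uses sequence number 31729; first data byte = ISN + 1 = 31730.
Segment 1: SEQ = 31730, len = 1344 B, covers [31730, 33073]
Segment 2: SEQ = 33074, len = 594 B, covers [33074, 33667] [LOST]
Segment 3: SEQ = 33668, len = 1178 B, covers [33668, 34845]
In-order data received: bytes [31730, 33073] (segments 1..1).
Segment 2 missing -> gap begins at byte 33074; later segments buffered out of order.
Cumulative ACK = next expected in-order byte = 31730 + 1344 = 33074

33074


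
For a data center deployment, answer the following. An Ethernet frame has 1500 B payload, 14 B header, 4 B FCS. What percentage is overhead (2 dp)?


Given: payload = 1500 B, header = 14 B, trailer = 4 B
Overhead bytes = header + trailer = 14 + 4 = 18
Total frame = payload + overhead = 1500 + 18 = 1518
Overhead % = 18 / 1518 * 100 = 1.1858% -> 1.19% (2 dp)

1.19


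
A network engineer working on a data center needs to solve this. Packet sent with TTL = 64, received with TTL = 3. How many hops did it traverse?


Given: initial TTL = 64, received TTL = 3
Hops = initial TTL - received TTL
Hops = 64 - 3 = 61

61


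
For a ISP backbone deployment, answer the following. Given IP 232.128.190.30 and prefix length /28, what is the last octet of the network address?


Given: IP = 232.128.190.30, prefix = /28
Subnet mask = 255.255.255.240
Last octet of IP: 30
Last octet of mask: 240
Network last octet = 30 AND 240 = 16

16


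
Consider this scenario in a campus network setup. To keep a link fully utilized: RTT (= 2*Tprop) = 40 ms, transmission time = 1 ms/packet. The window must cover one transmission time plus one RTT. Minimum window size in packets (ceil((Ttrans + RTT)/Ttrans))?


Given: Ttrans = 1 ms, RTT = 40 ms (= 2 * Tprop, Tprop = 20 ms)
Time until first ACK returns = Ttrans + RTT = 1 + 40 = 41 ms
Need W * Ttrans >= Ttrans + RTT  ->  W >= (Ttrans + RTT) / Ttrans
(Ttrans + RTT) / Ttrans = 41 / 1 = 41
W_min = ceil(41) = 41

41


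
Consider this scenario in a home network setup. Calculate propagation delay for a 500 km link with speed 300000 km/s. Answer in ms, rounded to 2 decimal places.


Given: distance = 500 km, speed = 300000 km/s
Delay = distance / speed = 500 / 300000 seconds
Delay in ms = 500 * 1000 / 300000
Delay = 1.6667 ms
Rounded to 2 dp = 1.67 ms

1.67


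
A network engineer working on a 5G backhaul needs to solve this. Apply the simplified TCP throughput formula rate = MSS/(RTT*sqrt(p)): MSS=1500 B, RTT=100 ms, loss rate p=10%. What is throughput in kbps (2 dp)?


Given: MSS = 1500 bytes, RTT = 100 ms, loss = 10%
RTT in seconds = 100 / 1000 = 0.1
Loss rate = 10% = 0.1
sqrt(loss) = sqrt(0.1) = 0.316227766017
Throughput (bytes/s) = 1500 / (0.1 * 0.316227766017) = 47434.1649
Throughput (kbps) = 47434.1649 * 8 / 1000 = 379.473319 -> 379.47 kbps (2 dp)

379.47


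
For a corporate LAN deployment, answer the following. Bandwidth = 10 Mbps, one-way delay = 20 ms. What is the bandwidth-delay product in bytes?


Given: bandwidth = 10 Mbps, delay = 20 ms
BDP in bits = 10 * 10^6 * 20 / 1000
BDP in bits = 200000
BDP in bytes = 200000 / 8 = 25000

25000


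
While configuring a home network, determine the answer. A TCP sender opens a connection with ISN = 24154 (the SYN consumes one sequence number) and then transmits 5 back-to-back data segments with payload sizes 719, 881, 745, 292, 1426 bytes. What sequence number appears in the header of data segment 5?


The SYN occupies sequence number ISN = 24154, so the first data byte is ISN + 1 = 24155.
SEQ of data segment i = (ISN + 1) + sum of payload sizes of segments 1..i-1.
Segment 1: SEQ = 24155, payload = 719 bytes
Segment 2: SEQ = 24874, payload = 881 bytes
Segment 3: SEQ = 25755, payload = 745 bytes
Segment 4: SEQ = 26500, payload = 292 bytes
Segment 5: SEQ = 26792, payload = 1426 bytes
SEQ of segment 5 = 24155 + 719 + 881 + 745 + 292 = 26792

26792


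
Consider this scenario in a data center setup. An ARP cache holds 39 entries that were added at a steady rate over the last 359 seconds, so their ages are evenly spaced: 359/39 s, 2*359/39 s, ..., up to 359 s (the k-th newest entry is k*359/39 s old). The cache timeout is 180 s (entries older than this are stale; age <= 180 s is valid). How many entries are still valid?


Ages are k * 359/39 s for k = 1..39 (spacing = 9.2051 s).
Entry k is valid iff k * 359/39 <= 180 iff k <= 39 * 180 / 359 = 19.5543
n_valid = floor(19.5543) = 19
(n_stale = 39 - 19 = 20)

19


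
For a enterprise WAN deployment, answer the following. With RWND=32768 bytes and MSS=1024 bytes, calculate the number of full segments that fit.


Given: RWND = 32768 bytes, MSS = 1024 bytes
Full segments = floor(RWND / MSS)
Full segments = floor(32768 / 1024)
Full segments = floor(32.0) = 32

32


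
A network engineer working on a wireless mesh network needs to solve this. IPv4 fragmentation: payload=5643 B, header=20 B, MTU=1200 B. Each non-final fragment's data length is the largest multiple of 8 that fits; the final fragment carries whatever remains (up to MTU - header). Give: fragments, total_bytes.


Max data per non-final fragment = floor((MTU - header)/8)*8 = floor((1200 - 20)/8)*8 = floor(1180/8)*8 = 1176 B
Final fragment needs no 8-byte alignment: it can carry up to MTU - header = 1180 B
Non-final fragments needed = ceil((payload - 1180) / 1176) = ceil(4463/1176) = ceil(3.7951) = 4
Number of fragments = 4 + 1 = 5
Fragment sizes (data): 4 * 1176 B + 939 B (last, 939 <= 1180 OK)
Total bytes sent = payload + n_frags * header = 5643 + 5*20 = 5643 + 100 = 5743 B

5, 5743


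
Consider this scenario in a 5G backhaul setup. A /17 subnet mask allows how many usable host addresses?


Given: subnet mask /17
Host bits = 32 - 17 = 15
Total addresses = 2^15 = 32768
Usable hosts = 32768 - 2 (network + broadcast) = 32766

32766


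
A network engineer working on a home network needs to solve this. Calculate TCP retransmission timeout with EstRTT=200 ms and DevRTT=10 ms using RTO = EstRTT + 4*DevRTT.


Given: EstRTT = 200 ms, DevRTT = 10 ms
Timeout = EstRTT + 4 * DevRTT
4 * DevRTT = 4 * 10 = 40
Timeout = 200 + 40 = 240 ms

240


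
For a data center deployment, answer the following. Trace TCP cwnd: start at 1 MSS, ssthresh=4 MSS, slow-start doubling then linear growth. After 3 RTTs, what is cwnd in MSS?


RTT 0: cwnd = 1 MSS (initial)
RTT 1: cwnd = 2 MSS (slow start, doubled)
RTT 2: cwnd = 4 MSS (slow start, doubled)
RTT 3: cwnd = 5 MSS (congestion avoidance, +1)

5


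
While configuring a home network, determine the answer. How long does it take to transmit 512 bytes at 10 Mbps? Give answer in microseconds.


Given: packet = 512 bytes, bandwidth = 10 Mbps
Packet in bits = 512 * 8 = 4096 bits
Bandwidth = 10 * 10^6 = 10000000 bps
Time = 4096 / 10000000 seconds
Time in us = 4096 * 10^6 / 10000000 = 409.6

409.6


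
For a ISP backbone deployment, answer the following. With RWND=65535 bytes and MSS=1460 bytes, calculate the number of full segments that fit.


Given: RWND = 65535 bytes, MSS = 1460 bytes
Full segments = floor(RWND / MSS)
Full segments = floor(65535 / 1460)
Full segments = floor(44.887) = 44

44


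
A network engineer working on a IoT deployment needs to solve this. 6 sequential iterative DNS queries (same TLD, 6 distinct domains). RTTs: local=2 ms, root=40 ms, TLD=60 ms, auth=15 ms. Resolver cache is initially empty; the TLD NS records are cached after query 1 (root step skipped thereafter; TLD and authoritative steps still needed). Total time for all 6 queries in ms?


Lookup 1 (cold cache): local + root + TLD + auth = 2 + 40 + 60 + 15 = 117 ms
Lookups 2..6 (TLD NS cached -> skip root; new domain -> still ask TLD and auth): local + TLD + auth = 2 + 60 + 15 = 77 ms each
Remaining 5 lookups: 5 * 77 = 385 ms
Total = 117 + 385 = 502 ms

502


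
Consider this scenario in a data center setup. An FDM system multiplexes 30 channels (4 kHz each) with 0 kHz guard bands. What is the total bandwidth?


Given: 30 channels, 4 kHz each, guard = 0 kHz
Channel bandwidth = 30 * 4 = 120 kHz
Guard bands = 29 gaps * 0 kHz = 0 kHz
Total = 120 + 0 = 120 kHz

120


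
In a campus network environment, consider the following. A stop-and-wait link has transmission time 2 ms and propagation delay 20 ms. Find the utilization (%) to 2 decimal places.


Given: Ttrans = 2 ms, Tprop = 20 ms
RTT = 2 * Tprop = 2 * 20 = 40 ms
U = Ttrans / (Ttrans + RTT)
U = 2 / (2 + 40)
U = 2 / 42 = 0.047619
U% = 4.76%

4.76


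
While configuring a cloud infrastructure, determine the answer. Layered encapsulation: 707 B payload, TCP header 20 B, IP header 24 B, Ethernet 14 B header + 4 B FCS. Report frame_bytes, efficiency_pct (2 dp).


TCP segment = 707 + 20 = 727 B
IP packet = 727 + 24 = 751 B
Ethernet frame = 751 + 14 + 4 = 769 B
Efficiency = app / frame = 707 / 769 = 0.919376 = 91.9376% -> 91.94% (2 dp)

769, 91.94


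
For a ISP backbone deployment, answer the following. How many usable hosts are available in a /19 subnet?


Given: subnet mask /19
Host bits = 32 - 19 = 13
Total addresses = 2^13 = 8192
Usable hosts = 8192 - 2 (network + broadcast) = 8190

8190


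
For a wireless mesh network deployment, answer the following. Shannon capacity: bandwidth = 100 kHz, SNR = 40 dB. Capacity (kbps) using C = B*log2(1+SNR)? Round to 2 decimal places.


Given: B = 100 kHz, SNR = 40 dB
SNR linear = 10^(40/10) = 10000
1 + SNR = 10001
log2(10001) = 13.2878566418
C = 100 * 1000 * 13.2878566418 = 1328785.6642 bps
C = 1328.785664 kbps -> 1328.79 kbps (2 dp)

1328.79


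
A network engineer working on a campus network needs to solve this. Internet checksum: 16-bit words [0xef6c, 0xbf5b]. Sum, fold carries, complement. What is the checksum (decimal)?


Given words: [0xef6c, 0xbf5b]
Step 1: Sum all words
Raw sum = 61292 + 48987 = 110279
Step 2: Fold carry: (44743 + 1) = 44744
One's complement = ~44744 & 0xFFFF = 20791

20791


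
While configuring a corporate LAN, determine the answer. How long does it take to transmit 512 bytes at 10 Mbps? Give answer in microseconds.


Given: packet = 512 bytes, bandwidth = 10 Mbps
Packet in bits = 512 * 8 = 4096 bits
Bandwidth = 10 * 10^6 = 10000000 bps
Time = 4096 / 10000000 seconds
Time in us = 4096 * 10^6 / 10000000 = 409.6

409.6


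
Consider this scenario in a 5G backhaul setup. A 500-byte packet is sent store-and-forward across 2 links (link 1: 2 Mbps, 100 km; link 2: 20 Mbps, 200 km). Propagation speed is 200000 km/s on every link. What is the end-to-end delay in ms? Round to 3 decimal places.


Packet = 500 bytes = 4000 bits. Store-and-forward: sum (t_trans + t_prop) per link.
Link 1: t_trans = 4000/(2*10^6) s = 2.0000 ms; t_prop = 100/200000 s = 0.5000 ms; subtotal = 2.5000 ms
Link 2: t_trans = 4000/(20*10^6) s = 0.2000 ms; t_prop = 200/200000 s = 1.0000 ms; subtotal = 1.2000 ms
End-to-end = 2.5000 + 1.2000 = 3.7000 ms -> 3.700 ms (3 dp)

3.700


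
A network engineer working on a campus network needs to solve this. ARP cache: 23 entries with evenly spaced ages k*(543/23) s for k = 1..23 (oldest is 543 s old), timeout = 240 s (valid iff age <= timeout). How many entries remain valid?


Ages are k * 543/23 s for k = 1..23 (spacing = 23.6087 s).
Entry k is valid iff k * 543/23 <= 240 iff k <= 23 * 240 / 543 = 10.1657
n_valid = floor(10.1657) = 10
(n_stale = 23 - 10 = 13)

10


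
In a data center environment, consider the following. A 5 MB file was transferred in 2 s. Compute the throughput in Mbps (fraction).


Given: file = 5 MB, time = 2 s
File in Mb = 5 * 8 = 40 Mb
Throughput = 40 / 2 Mbps
Throughput = 20 Mbps

20


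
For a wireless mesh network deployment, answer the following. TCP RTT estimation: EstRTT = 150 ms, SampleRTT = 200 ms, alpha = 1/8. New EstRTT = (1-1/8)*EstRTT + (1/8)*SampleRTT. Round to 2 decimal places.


Given: EstRTT = 150 ms, SampleRTT = 200 ms, alpha = 1/8
New EstRTT = (1 - alpha) * EstRTT + alpha * SampleRTT
(7/8) * 150 = 131.25
(1/8) * 200 = 25
New EstRTT = 131.25 + 25 = 156.25 ms -> 156.25 ms (2 dp)

156.25


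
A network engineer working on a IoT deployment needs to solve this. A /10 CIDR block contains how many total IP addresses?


Given: CIDR prefix /10
Host bits = 32 - 10 = 22
Total addresses = 2^22 = 4194304

4194304


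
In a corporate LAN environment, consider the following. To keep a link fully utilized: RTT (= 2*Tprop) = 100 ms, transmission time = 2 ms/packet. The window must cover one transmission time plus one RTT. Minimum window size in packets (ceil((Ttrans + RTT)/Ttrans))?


Given: Ttrans = 2 ms, RTT = 100 ms (= 2 * Tprop, Tprop = 50 ms)
Time until first ACK returns = Ttrans + RTT = 2 + 100 = 102 ms
Need W * Ttrans >= Ttrans + RTT  ->  W >= (Ttrans + RTT) / Ttrans
(Ttrans + RTT) / Ttrans = 102 / 2 = 51
W_min = ceil(51) = 51

51


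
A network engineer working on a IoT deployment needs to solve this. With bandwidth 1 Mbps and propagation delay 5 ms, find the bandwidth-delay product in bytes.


Given: bandwidth = 1 Mbps, delay = 5 ms
BDP in bits = 1 * 10^6 * 5 / 1000
BDP in bits = 5000
BDP in bytes = 5000 / 8 = 625

625


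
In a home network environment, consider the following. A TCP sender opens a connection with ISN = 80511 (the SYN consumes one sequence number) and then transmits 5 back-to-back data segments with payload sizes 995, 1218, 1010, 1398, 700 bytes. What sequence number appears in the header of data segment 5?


The SYN occupies sequence number ISN = 80511, so the first data byte is ISN + 1 = 80512.
SEQ of data segment i = (ISN + 1) + sum of payload sizes of segments 1..i-1.
Segment 1: SEQ = 80512, payload = 995 bytes
Segment 2: SEQ = 81507, payload = 1218 bytes
Segment 3: SEQ = 82725, payload = 1010 bytes
Segment 4: SEQ = 83735, payload = 1398 bytes
Segment 5: SEQ = 85133, payload = 700 bytes
SEQ of segment 5 = 80512 + 995 + 1218 + 1010 + 1398 = 85133

85133


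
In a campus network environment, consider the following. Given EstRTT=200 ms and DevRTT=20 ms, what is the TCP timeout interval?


Given: EstRTT = 200 ms, DevRTT = 20 ms
Timeout = EstRTT + 4 * DevRTT
4 * DevRTT = 4 * 20 = 80
Timeout = 200 + 80 = 280 ms

280


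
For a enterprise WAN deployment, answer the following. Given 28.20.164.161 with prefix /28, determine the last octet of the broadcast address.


Given: IP = 28.20.164.161, prefix = /28
Host bits = 32 - 28 = 4
Network last octet = 161 AND mask = 160
Host part size = 2^4 - 1 = 15
Broadcast last octet = 160 OR 15 = 175

175


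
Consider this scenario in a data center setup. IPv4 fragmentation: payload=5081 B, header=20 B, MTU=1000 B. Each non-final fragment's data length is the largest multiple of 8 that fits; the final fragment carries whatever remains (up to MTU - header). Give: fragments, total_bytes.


Max data per non-final fragment = floor((MTU - header)/8)*8 = floor((1000 - 20)/8)*8 = floor(980/8)*8 = 976 B
Final fragment needs no 8-byte alignment: it can carry up to MTU - header = 980 B
Non-final fragments needed = ceil((payload - 980) / 976) = ceil(4101/976) = ceil(4.2018) = 5
Number of fragments = 5 + 1 = 6
Fragment sizes (data): 5 * 976 B + 201 B (last, 201 <= 980 OK)
Total bytes sent = payload + n_frags * header = 5081 + 6*20 = 5081 + 120 = 5201 B

6, 5201


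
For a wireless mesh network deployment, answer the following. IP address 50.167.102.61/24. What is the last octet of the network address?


Given: IP = 50.167.102.61, prefix = /24
Subnet mask = 255.255.255.0
Last octet of IP: 61
Last octet of mask: 0
Network last octet = 61 AND 0 = 0

0


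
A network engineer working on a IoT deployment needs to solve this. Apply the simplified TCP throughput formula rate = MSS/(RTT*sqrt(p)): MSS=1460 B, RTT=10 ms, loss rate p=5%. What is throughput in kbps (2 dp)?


Given: MSS = 1460 bytes, RTT = 10 ms, loss = 5%
RTT in seconds = 10 / 1000 = 0.01
Loss rate = 5% = 0.05
sqrt(loss) = sqrt(0.05) = 0.223606797750
Throughput (bytes/s) = 1460 / (0.01 * 0.223606797750) = 652931.8494
Throughput (kbps) = 652931.8494 * 8 / 1000 = 5223.454795 -> 5223.45 kbps (2 dp)

5223.45


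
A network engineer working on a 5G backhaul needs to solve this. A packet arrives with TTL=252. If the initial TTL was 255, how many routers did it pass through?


Given: initial TTL = 255, received TTL = 252
Hops = initial TTL - received TTL
Hops = 255 - 252 = 3

3


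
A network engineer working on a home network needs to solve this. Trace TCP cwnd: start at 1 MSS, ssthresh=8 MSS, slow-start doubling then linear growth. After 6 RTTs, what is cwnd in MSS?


RTT 0: cwnd = 1 MSS (initial)
RTT 1: cwnd = 2 MSS (slow start, doubled)
RTT 2: cwnd = 4 MSS (slow start, doubled)
RTT 3: cwnd = 8 MSS (slow start, doubled)
RTT 4: cwnd = 9 MSS (congestion avoidance, +1)
RTT 5: cwnd = 10 MSS (congestion avoidance, +1)
RTT 6: cwnd = 11 MSS (congestion avoidance, +1)

11


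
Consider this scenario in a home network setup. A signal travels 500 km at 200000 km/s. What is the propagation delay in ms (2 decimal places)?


Given: distance = 500 km, speed = 200000 km/s
Delay = distance / speed = 500 / 200000 seconds
Delay in ms = 500 * 1000 / 200000
Delay = 2.5000 ms
Rounded to 2 dp = 2.50 ms

2.50


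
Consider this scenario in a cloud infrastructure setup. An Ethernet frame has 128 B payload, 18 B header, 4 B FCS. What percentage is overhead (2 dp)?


Given: payload = 128 B, header = 18 B, trailer = 4 B
Overhead bytes = header + trailer = 18 + 4 = 22
Total frame = payload + overhead = 128 + 22 = 150
Overhead % = 22 / 150 * 100 = 14.6667% -> 14.67% (2 dp)

14.67


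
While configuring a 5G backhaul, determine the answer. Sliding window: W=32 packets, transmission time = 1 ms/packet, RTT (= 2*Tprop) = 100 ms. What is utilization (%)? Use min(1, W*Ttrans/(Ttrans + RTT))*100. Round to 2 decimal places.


Given: W = 32, Ttrans = 1 ms, RTT = 100 ms (= 2 * Tprop, Tprop = 50 ms)
Cycle time = Ttrans + RTT = 1 + 100 = 101 ms (first packet sent until its ACK returns)
W * Ttrans = 32 * 1 = 32 ms of sending per cycle
W * Ttrans / (Ttrans + RTT) = 32 / 101 = 0.316832
U = min(1, 0.316832) = 0.316832
U% = 31.68%

31.68


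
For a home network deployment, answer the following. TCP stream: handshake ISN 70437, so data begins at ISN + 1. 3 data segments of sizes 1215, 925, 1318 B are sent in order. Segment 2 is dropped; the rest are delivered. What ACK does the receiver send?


SYN uses sequence number 70437; first data byte = ISN + 1 = 70438.
Segment 1: SEQ = 70438, len = 1215 B, covers [70438, 71652]
Segment 2: SEQ = 71653, len = 925 B, covers [71653, 72577] [LOST]
Segment 3: SEQ = 72578, len = 1318 B, covers [72578, 73895]
In-order data received: bytes [70438, 71652] (segments 1..1).
Segment 2 missing -> gap begins at byte 71653; later segments buffered out of order.
Cumulative ACK = next expected in-order byte = 70438 + 1215 = 71653

71653


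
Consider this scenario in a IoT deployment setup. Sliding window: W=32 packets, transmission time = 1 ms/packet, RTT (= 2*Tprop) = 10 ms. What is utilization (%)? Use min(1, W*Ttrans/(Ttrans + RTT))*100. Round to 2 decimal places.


Given: W = 32, Ttrans = 1 ms, RTT = 10 ms (= 2 * Tprop, Tprop = 5 ms)
Cycle time = Ttrans + RTT = 1 + 10 = 11 ms (first packet sent until its ACK returns)
W * Ttrans = 32 * 1 = 32 ms of sending per cycle
W * Ttrans / (Ttrans + RTT) = 32 / 11 = 2.909091
U = min(1, 2.909091) = 1.000000
U% = 100.00%

100.00


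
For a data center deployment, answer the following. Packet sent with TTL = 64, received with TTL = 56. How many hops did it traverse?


Given: initial TTL = 64, received TTL = 56
Hops = initial TTL - received TTL
Hops = 64 - 56 = 8

8


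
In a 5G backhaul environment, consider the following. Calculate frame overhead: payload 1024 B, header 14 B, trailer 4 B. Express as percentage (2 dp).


Given: payload = 1024 B, header = 14 B, trailer = 4 B
Overhead bytes = header + trailer = 14 + 4 = 18
Total frame = payload + overhead = 1024 + 18 = 1042
Overhead % = 18 / 1042 * 100 = 1.7274% -> 1.73% (2 dp)

1.73


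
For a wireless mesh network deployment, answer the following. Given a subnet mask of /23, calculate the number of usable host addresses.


Given: subnet mask /23
Host bits = 32 - 23 = 9
Total addresses = 2^9 = 512
Usable hosts = 512 - 2 (network + broadcast) = 510

510


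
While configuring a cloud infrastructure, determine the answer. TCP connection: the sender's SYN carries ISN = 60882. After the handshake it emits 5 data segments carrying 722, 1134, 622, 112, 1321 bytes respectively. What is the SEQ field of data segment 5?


The SYN occupies sequence number ISN = 60882, so the first data byte is ISN + 1 = 60883.
SEQ of data segment i = (ISN + 1) + sum of payload sizes of segments 1..i-1.
Segment 1: SEQ = 60883, payload = 722 bytes
Segment 2: SEQ = 61605, payload = 1134 bytes
Segment 3: SEQ = 62739, payload = 622 bytes
Segment 4: SEQ = 63361, payload = 112 bytes
Segment 5: SEQ = 63473, payload = 1321 bytes
SEQ of segment 5 = 60883 + 722 + 1134 + 622 + 112 = 63473

63473


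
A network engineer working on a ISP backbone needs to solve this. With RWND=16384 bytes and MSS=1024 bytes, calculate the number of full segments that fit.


Given: RWND = 16384 bytes, MSS = 1024 bytes
Full segments = floor(RWND / MSS)
Full segments = floor(16384 / 1024)
Full segments = floor(16.0) = 16

16


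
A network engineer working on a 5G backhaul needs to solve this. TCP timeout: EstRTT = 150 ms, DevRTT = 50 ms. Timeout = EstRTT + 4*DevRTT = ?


Given: EstRTT = 150 ms, DevRTT = 50 ms
Timeout = EstRTT + 4 * DevRTT
4 * DevRTT = 4 * 50 = 200
Timeout = 150 + 200 = 350 ms

350


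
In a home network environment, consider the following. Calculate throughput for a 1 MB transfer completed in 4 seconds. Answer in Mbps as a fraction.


Given: file = 1 MB, time = 4 s
File in Mb = 1 * 8 = 8 Mb
Throughput = 8 / 4 Mbps
Throughput = 2 Mbps

2


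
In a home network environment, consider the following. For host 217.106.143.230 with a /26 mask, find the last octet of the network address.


Given: IP = 217.106.143.230, prefix = /26
Subnet mask = 255.255.255.192
Last octet of IP: 230
Last octet of mask: 192
Network last octet = 230 AND 192 = 192

192


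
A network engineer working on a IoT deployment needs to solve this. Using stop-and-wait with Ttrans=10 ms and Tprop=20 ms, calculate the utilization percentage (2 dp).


Given: Ttrans = 10 ms, Tprop = 20 ms
RTT = 2 * Tprop = 2 * 20 = 40 ms
U = Ttrans / (Ttrans + RTT)
U = 10 / (10 + 40)
U = 10 / 50 = 0.2
U% = 20.00%

20.00


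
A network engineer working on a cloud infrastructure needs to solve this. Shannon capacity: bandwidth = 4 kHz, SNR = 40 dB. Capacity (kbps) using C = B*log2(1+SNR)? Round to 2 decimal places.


Given: B = 4 kHz, SNR = 40 dB
SNR linear = 10^(40/10) = 10000
1 + SNR = 10001
log2(10001) = 13.2878566418
C = 4 * 1000 * 13.2878566418 = 53151.4266 bps
C = 53.151427 kbps -> 53.15 kbps (2 dp)

53.15


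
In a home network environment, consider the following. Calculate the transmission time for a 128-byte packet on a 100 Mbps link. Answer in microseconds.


Given: packet = 128 bytes, bandwidth = 100 Mbps
Packet in bits = 128 * 8 = 1024 bits
Bandwidth = 100 * 10^6 = 100000000 bps
Time = 1024 / 100000000 seconds
Time in us = 1024 * 10^6 / 100000000 = 10.24

10.24


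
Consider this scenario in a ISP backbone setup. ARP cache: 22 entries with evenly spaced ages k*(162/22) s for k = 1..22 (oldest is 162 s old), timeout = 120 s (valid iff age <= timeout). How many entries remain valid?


Ages are k * 162/22 s for k = 1..22 (spacing = 7.3636 s).
Entry k is valid iff k * 162/22 <= 120 iff k <= 22 * 120 / 162 = 16.2963
n_valid = floor(16.2963) = 16
(n_stale = 22 - 16 = 6)

16


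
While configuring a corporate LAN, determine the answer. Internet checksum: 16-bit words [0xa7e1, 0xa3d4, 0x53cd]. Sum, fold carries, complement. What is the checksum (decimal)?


Given words: [0xa7e1, 0xa3d4, 0x53cd]
Step 1: Sum all words
Raw sum = 42977 + 41940 + 21453 = 106370
Step 2: Fold carry: (40834 + 1) = 40835
One's complement = ~40835 & 0xFFFF = 24700

24700


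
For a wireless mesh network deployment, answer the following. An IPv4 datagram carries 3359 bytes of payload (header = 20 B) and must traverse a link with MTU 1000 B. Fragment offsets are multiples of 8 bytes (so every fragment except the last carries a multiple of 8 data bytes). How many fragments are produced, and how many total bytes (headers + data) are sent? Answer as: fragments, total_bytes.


Max data per non-final fragment = floor((MTU - header)/8)*8 = floor((1000 - 20)/8)*8 = floor(980/8)*8 = 976 B
Final fragment needs no 8-byte alignment: it can carry up to MTU - header = 980 B
Non-final fragments needed = ceil((payload - 980) / 976) = ceil(2379/976) = ceil(2.4375) = 3
Number of fragments = 3 + 1 = 4
Fragment sizes (data): 3 * 976 B + 431 B (last, 431 <= 980 OK)
Total bytes sent = payload + n_frags * header = 3359 + 4*20 = 3359 + 80 = 3439 B

4, 3439


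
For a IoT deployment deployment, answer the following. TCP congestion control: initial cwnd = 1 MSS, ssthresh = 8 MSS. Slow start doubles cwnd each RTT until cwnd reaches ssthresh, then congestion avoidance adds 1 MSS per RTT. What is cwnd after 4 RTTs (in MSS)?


RTT 0: cwnd = 1 MSS (initial)
RTT 1: cwnd = 2 MSS (slow start, doubled)
RTT 2: cwnd = 4 MSS (slow start, doubled)
RTT 3: cwnd = 8 MSS (slow start, doubled)
RTT 4: cwnd = 9 MSS (congestion avoidance, +1)

9


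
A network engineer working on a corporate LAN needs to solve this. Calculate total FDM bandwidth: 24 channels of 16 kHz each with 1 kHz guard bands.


Given: 24 channels, 16 kHz each, guard = 1 kHz
Channel bandwidth = 24 * 16 = 384 kHz
Guard bands = 23 gaps * 1 kHz = 23 kHz
Total = 384 + 23 = 407 kHz

407


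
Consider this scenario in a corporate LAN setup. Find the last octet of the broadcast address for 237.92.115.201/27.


Given: IP = 237.92.115.201, prefix = /27
Host bits = 32 - 27 = 5
Network last octet = 201 AND mask = 192
Host part size = 2^5 - 1 = 31
Broadcast last octet = 192 OR 31 = 223

223
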